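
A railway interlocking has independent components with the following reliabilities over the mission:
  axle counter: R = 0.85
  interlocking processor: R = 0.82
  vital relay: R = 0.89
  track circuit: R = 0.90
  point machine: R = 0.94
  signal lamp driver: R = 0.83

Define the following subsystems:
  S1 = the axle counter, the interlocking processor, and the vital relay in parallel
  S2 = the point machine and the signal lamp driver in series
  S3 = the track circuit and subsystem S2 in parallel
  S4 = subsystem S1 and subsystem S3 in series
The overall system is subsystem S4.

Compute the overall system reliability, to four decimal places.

Parallel (axle counter, interlocking processor, and vital relay): 1 − (1 − 0.850000)(1 − 0.820000)(1 − 0.890000) = 0.997030
Series (point machine and signal lamp driver): 0.940000 × 0.830000 = 0.780200
Parallel (track circuit and [0.780200]): 1 − (1 − 0.900000)(1 − 0.780200) = 0.978020
Series ([0.997030] and [0.978020]): 0.997030 × 0.978020 = 0.9751

0.9751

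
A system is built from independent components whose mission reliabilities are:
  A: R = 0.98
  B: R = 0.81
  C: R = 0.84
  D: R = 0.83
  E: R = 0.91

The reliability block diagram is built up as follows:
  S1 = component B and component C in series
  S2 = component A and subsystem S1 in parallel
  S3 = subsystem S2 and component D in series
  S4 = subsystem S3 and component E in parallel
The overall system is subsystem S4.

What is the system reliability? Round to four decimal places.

0.9842

Series (B and C): 0.810000 × 0.840000 = 0.680400
Parallel (A and [0.680400]): 1 − (1 − 0.980000)(1 − 0.680400) = 0.993608
Series ([0.993608] and D): 0.993608 × 0.830000 = 0.824695
Parallel ([0.824695] and E): 1 − (1 − 0.824695)(1 − 0.910000) = 0.9842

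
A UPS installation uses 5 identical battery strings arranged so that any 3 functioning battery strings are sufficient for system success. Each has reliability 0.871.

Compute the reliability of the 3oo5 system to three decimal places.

0.982

R = Σ_{i=3}^{5} C(5,i) p^i (1−p)^{5−i} with p = 0.871
C(5,3)·0.871^3·0.129^2 = 0.10996
C(5,4)·0.871^4·0.129^1 = 0.37122
C(5,5)·0.871^5·0.129^0 = 0.50129
Sum = 0.982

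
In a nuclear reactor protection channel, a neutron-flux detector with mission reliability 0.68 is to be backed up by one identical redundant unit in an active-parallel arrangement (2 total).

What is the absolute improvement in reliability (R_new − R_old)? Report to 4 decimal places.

R_before = 0.68
R_after = 1 − (1 − 0.68)^2 = 0.8976
ΔR = 0.8976 − 0.68 = 0.2176

0.2176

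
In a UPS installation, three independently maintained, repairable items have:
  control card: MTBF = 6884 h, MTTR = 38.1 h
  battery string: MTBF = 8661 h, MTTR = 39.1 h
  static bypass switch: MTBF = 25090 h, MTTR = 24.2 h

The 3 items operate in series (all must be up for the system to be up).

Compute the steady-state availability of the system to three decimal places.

0.989

A(control card) = MTBF/(MTBF+MTTR) = 6884/(6884+38.1) = 0.994496
A(battery string) = MTBF/(MTBF+MTTR) = 8661/(8661+39.1) = 0.995506
A(static bypass switch) = MTBF/(MTBF+MTTR) = 25090/(25090+24.2) = 0.999036
Series availability: 0.994496 × 0.995506 × 0.999036 = 0.989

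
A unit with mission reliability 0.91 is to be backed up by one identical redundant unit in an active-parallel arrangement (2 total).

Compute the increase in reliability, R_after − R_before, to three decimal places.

R_before = 0.91
R_after = 1 − (1 − 0.91)^2 = 0.992
ΔR = 0.992 − 0.91 = 0.082

0.082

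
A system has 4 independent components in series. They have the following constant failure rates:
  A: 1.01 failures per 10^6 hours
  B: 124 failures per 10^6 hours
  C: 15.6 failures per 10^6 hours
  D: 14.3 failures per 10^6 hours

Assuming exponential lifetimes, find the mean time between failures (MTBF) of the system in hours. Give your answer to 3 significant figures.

Series of exponential components: λ_sys = Σ λ_i
λ_sys = 0.00000101 + 0.000124 + 0.0000156 + 0.0000143 = 1.5491e-04 /h
MTBF = 1 / λ_sys = 6460 h

6460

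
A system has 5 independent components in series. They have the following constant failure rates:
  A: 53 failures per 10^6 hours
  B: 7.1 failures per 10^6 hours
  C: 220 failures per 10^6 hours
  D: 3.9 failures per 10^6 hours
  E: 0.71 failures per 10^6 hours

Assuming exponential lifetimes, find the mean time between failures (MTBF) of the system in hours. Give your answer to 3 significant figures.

3510

Series of exponential components: λ_sys = Σ λ_i
λ_sys = 0.000053 + 0.0000071 + 0.00022 + 0.0000039 + 0.00000071 = 2.8471e-04 /h
MTBF = 1 / λ_sys = 3510 h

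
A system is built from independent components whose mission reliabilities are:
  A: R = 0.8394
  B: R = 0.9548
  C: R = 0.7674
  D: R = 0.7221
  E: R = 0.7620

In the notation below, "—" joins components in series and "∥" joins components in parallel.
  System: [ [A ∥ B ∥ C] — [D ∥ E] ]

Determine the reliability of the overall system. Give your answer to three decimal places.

0.932

Parallel (A, B, and C): 1 − (1 − 0.83940)(1 − 0.95480)(1 − 0.76740) = 0.99831
Parallel (D and E): 1 − (1 − 0.72210)(1 − 0.76200) = 0.93386
Series ([0.99831] and [0.93386]): 0.99831 × 0.93386 = 0.932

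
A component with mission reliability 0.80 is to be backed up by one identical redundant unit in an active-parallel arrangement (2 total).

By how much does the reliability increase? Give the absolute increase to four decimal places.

R_before = 0.80
R_after = 1 − (1 − 0.80)^2 = 0.9600
ΔR = 0.9600 − 0.80 = 0.1600

0.1600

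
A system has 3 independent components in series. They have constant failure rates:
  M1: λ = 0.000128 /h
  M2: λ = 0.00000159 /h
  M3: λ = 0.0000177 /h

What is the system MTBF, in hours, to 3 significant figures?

6790

Series of exponential components: λ_sys = Σ λ_i
λ_sys = 0.000128 + 0.00000159 + 0.0000177 = 1.4729e-04 /h
MTBF = 1 / λ_sys = 6790 h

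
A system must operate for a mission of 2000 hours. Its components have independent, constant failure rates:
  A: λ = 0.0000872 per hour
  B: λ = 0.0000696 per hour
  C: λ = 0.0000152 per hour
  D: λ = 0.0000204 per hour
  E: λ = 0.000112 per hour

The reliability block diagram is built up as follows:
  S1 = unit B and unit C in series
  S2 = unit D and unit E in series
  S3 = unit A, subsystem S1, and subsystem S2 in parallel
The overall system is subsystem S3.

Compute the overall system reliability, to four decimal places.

0.9942

R(A) = exp(−0.0000872 × 2000) = 0.839961
R(B) = exp(−0.0000696 × 2000) = 0.870054
R(C) = exp(−0.0000152 × 2000) = 0.970057
R(D) = exp(−0.0000204 × 2000) = 0.960021
R(E) = exp(−0.000112 × 2000) = 0.799315
Series (B and C): 0.870054 × 0.970057 = 0.844002
Series (D and E): 0.960021 × 0.799315 = 0.767359
Parallel (A, [0.844002], and [0.767359]): 1 − (1 − 0.839961)(1 − 0.844002)(1 − 0.767359) = 0.9942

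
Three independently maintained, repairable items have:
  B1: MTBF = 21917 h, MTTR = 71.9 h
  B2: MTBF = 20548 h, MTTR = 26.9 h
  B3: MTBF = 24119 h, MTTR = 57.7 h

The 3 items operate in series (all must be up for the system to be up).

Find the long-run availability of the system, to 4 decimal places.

A(B1) = MTBF/(MTBF+MTTR) = 21917/(21917+71.9) = 0.996730
A(B2) = MTBF/(MTBF+MTTR) = 20548/(20548+26.9) = 0.998693
A(B3) = MTBF/(MTBF+MTTR) = 24119/(24119+57.7) = 0.997613
Series availability: 0.996730 × 0.998693 × 0.997613 = 0.9931

0.9931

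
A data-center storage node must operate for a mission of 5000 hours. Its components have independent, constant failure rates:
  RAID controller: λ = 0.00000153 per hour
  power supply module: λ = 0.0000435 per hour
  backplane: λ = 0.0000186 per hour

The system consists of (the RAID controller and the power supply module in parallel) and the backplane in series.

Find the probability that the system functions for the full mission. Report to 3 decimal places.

R(RAID controller) = exp(−0.00000153 × 5000) = 0.99238
R(power supply module) = exp(−0.0000435 × 5000) = 0.80453
R(backplane) = exp(−0.0000186 × 5000) = 0.91119
Parallel (RAID controller and power supply module): 1 − (1 − 0.99238)(1 − 0.80453) = 0.99851
Series ([0.99851] and backplane): 0.99851 × 0.91119 = 0.910

0.910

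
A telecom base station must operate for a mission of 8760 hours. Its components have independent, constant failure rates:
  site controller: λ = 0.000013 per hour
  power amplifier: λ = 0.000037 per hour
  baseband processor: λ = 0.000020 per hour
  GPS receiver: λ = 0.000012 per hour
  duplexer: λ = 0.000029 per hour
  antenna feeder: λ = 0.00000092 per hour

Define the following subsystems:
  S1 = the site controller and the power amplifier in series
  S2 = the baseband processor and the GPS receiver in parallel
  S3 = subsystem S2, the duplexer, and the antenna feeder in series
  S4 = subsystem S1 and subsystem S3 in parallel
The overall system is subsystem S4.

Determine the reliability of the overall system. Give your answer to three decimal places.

R(site controller) = exp(−0.000013 × 8760) = 0.89237
R(power amplifier) = exp(−0.000037 × 8760) = 0.72316
R(baseband processor) = exp(−0.000020 × 8760) = 0.83929
R(GPS receiver) = exp(−0.000012 × 8760) = 0.90022
R(duplexer) = exp(−0.000029 × 8760) = 0.77566
R(antenna feeder) = exp(−0.00000092 × 8760) = 0.99197
Series (site controller and power amplifier): 0.89237 × 0.72316 = 0.64533
Parallel (baseband processor and GPS receiver): 1 − (1 − 0.83929)(1 − 0.90022) = 0.98396
Series ([0.98396], duplexer, and antenna feeder): 0.98396 × 0.77566 × 0.99197 = 0.75709
Parallel ([0.64533] and [0.75709]): 1 − (1 − 0.64533)(1 − 0.75709) = 0.914

0.914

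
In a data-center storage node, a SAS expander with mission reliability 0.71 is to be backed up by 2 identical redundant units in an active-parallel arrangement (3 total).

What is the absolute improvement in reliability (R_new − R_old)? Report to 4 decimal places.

R_before = 0.71
R_after = 1 − (1 − 0.71)^3 = 0.9756
ΔR = 0.9756 − 0.71 = 0.2656

0.2656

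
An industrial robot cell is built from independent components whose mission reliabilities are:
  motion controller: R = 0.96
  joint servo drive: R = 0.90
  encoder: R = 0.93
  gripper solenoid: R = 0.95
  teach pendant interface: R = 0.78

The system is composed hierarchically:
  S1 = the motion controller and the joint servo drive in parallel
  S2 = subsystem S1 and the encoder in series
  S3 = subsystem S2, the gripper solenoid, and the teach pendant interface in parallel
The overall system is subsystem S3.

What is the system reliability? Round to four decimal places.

Parallel (motion controller and joint servo drive): 1 − (1 − 0.960000)(1 − 0.900000) = 0.996000
Series ([0.996000] and encoder): 0.996000 × 0.930000 = 0.926280
Parallel ([0.926280], gripper solenoid, and teach pendant interface): 1 − (1 − 0.926280)(1 − 0.950000)(1 − 0.780000) = 0.9992

0.9992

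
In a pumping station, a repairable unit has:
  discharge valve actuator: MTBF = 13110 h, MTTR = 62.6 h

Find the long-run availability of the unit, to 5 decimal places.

0.99525

A(discharge valve actuator) = MTBF/(MTBF+MTTR) = 13110/(13110+62.6) = 0.99525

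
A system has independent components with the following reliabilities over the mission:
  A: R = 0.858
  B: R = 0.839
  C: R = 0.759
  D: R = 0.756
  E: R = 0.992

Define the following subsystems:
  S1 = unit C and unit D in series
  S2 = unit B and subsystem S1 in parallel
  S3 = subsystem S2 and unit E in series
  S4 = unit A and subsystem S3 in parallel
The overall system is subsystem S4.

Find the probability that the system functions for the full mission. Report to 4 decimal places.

Series (C and D): 0.759000 × 0.756000 = 0.573804
Parallel (B and [0.573804]): 1 − (1 − 0.839000)(1 − 0.573804) = 0.931382
Series ([0.931382] and E): 0.931382 × 0.992000 = 0.923931
Parallel (A and [0.923931]): 1 − (1 − 0.858000)(1 − 0.923931) = 0.9892

0.9892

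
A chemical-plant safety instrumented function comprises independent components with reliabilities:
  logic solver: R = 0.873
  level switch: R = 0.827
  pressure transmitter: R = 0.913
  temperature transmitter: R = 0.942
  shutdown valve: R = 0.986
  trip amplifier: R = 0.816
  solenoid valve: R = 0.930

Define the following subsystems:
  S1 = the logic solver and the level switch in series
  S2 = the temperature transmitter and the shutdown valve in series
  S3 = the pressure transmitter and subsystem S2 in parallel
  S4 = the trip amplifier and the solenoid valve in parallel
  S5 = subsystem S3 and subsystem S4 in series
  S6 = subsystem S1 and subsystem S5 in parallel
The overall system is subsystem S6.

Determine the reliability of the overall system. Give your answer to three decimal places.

0.995

Series (logic solver and level switch): 0.87300 × 0.82700 = 0.72197
Series (temperature transmitter and shutdown valve): 0.94200 × 0.98600 = 0.92881
Parallel (pressure transmitter and [0.92881]): 1 − (1 − 0.91300)(1 − 0.92881) = 0.99381
Parallel (trip amplifier and solenoid valve): 1 − (1 − 0.81600)(1 − 0.93000) = 0.98712
Series ([0.99381] and [0.98712]): 0.99381 × 0.98712 = 0.98101
Parallel ([0.72197] and [0.98101]): 1 − (1 − 0.72197)(1 − 0.98101) = 0.995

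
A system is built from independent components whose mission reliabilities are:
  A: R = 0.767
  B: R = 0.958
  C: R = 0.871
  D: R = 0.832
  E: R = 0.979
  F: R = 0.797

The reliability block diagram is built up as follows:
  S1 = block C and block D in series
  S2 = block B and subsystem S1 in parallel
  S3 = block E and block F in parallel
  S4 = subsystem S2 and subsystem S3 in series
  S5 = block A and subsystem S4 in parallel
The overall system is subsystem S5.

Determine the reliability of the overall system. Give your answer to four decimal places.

Series (C and D): 0.871000 × 0.832000 = 0.724672
Parallel (B and [0.724672]): 1 − (1 − 0.958000)(1 − 0.724672) = 0.988436
Parallel (E and F): 1 − (1 − 0.979000)(1 − 0.797000) = 0.995737
Series ([0.988436] and [0.995737]): 0.988436 × 0.995737 = 0.984222
Parallel (A and [0.984222]): 1 − (1 − 0.767000)(1 − 0.984222) = 0.9963

0.9963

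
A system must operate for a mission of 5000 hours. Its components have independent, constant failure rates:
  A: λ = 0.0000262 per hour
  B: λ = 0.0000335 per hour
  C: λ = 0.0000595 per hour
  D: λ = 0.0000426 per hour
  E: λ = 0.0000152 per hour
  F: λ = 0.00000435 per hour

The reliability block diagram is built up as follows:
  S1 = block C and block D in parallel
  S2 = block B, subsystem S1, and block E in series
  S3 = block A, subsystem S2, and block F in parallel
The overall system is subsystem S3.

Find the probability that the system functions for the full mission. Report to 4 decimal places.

R(A) = exp(−0.0000262 × 5000) = 0.877218
R(B) = exp(−0.0000335 × 5000) = 0.845777
R(C) = exp(−0.0000595 × 5000) = 0.742673
R(D) = exp(−0.0000426 × 5000) = 0.808156
R(E) = exp(−0.0000152 × 5000) = 0.926816
R(F) = exp(−0.00000435 × 5000) = 0.978485
Parallel (C and D): 1 − (1 − 0.742673)(1 − 0.808156) = 0.950633
Series (B, [0.950633], and E): 0.845777 × 0.950633 × 0.926816 = 0.745182
Parallel (A, [0.745182], and F): 1 − (1 − 0.877218)(1 − 0.745182)(1 − 0.978485) = 0.9993

0.9993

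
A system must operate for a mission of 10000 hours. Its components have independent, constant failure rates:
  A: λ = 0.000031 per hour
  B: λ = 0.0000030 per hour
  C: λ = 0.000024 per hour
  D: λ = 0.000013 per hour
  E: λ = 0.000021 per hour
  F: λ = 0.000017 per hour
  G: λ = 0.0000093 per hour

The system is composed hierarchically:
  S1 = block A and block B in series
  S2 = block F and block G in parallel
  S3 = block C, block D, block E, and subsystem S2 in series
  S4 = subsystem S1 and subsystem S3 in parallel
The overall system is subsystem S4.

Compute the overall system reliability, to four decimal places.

R(A) = exp(−0.000031 × 10000) = 0.733447
R(B) = exp(−0.0000030 × 10000) = 0.970446
R(C) = exp(−0.000024 × 10000) = 0.786628
R(D) = exp(−0.000013 × 10000) = 0.878095
R(E) = exp(−0.000021 × 10000) = 0.810584
R(F) = exp(−0.000017 × 10000) = 0.843665
R(G) = exp(−0.0000093 × 10000) = 0.911194
Series (A and B): 0.733447 × 0.970446 = 0.711771
Parallel (F and G): 1 − (1 − 0.843665)(1 − 0.911194) = 0.986117
Series (C, D, E, and [0.986117]): 0.786628 × 0.878095 × 0.810584 × 0.986117 = 0.552125
Parallel ([0.711771] and [0.552125]): 1 − (1 − 0.711771)(1 − 0.552125) = 0.8709

0.8709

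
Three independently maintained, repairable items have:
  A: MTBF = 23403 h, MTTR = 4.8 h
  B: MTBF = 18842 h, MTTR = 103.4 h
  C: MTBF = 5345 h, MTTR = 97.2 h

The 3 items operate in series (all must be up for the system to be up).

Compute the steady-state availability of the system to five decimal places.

A(A) = MTBF/(MTBF+MTTR) = 23403/(23403+4.8) = 0.999795
A(B) = MTBF/(MTBF+MTTR) = 18842/(18842+103.4) = 0.994542
A(C) = MTBF/(MTBF+MTTR) = 5345/(5345+97.2) = 0.982140
Series availability: 0.999795 × 0.994542 × 0.982140 = 0.97658

0.97658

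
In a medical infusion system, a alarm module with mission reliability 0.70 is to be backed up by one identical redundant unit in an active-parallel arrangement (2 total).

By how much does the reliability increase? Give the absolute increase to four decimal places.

R_before = 0.70
R_after = 1 − (1 − 0.70)^2 = 0.9100
ΔR = 0.9100 − 0.70 = 0.2100

0.2100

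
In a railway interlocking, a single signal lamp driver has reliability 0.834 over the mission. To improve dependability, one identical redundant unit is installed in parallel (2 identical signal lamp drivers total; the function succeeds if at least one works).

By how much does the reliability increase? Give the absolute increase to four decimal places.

R_before = 0.834
R_after = 1 − (1 − 0.834)^2 = 0.9724
ΔR = 0.9724 − 0.834 = 0.1384

0.1384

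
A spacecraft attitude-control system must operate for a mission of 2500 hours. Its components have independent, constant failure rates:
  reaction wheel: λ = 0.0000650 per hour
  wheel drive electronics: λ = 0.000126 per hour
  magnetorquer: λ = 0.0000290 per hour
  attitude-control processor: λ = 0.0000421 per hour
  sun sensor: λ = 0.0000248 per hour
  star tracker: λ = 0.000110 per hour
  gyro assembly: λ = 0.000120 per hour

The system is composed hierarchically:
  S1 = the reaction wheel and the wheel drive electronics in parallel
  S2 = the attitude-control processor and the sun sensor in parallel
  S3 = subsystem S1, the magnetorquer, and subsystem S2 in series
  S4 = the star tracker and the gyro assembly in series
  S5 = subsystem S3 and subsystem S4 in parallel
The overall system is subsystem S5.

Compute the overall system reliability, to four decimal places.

R(reaction wheel) = exp(−0.0000650 × 2500) = 0.850016
R(wheel drive electronics) = exp(−0.000126 × 2500) = 0.729789
R(magnetorquer) = exp(−0.0000290 × 2500) = 0.930066
R(attitude-control processor) = exp(−0.0000421 × 2500) = 0.900099
R(sun sensor) = exp(−0.0000248 × 2500) = 0.939883
R(star tracker) = exp(−0.000110 × 2500) = 0.759572
R(gyro assembly) = exp(−0.000120 × 2500) = 0.740818
Parallel (reaction wheel and wheel drive electronics): 1 − (1 − 0.850016)(1 − 0.729789) = 0.959473
Parallel (attitude-control processor and sun sensor): 1 − (1 − 0.900099)(1 − 0.939883) = 0.993994
Series ([0.959473], magnetorquer, and [0.993994]): 0.959473 × 0.930066 × 0.993994 = 0.887014
Series (star tracker and gyro assembly): 0.759572 × 0.740818 = 0.562705
Parallel ([0.887014] and [0.562705]): 1 − (1 − 0.887014)(1 − 0.562705) = 0.9506

0.9506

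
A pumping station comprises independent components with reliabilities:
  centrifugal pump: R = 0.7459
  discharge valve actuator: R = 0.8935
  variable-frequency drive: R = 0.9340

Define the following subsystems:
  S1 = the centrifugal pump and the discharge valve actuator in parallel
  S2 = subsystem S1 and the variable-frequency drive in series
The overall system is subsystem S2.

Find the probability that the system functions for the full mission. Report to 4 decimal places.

0.9087

Parallel (centrifugal pump and discharge valve actuator): 1 − (1 − 0.745900)(1 − 0.893500) = 0.972938
Series ([0.972938] and variable-frequency drive): 0.972938 × 0.934000 = 0.9087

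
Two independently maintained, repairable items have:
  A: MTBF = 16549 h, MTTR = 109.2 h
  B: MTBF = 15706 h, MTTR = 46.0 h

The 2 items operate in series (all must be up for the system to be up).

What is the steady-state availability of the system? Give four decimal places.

A(A) = MTBF/(MTBF+MTTR) = 16549/(16549+109.2) = 0.993445
A(B) = MTBF/(MTBF+MTTR) = 15706/(15706+46.0) = 0.997080
Series availability: 0.993445 × 0.997080 = 0.9905

0.9905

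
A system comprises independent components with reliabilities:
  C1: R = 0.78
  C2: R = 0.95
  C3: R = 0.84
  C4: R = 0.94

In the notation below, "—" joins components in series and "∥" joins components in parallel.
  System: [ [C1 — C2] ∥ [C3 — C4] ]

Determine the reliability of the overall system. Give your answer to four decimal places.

0.9455

Series (C1 and C2): 0.780000 × 0.950000 = 0.741000
Series (C3 and C4): 0.840000 × 0.940000 = 0.789600
Parallel ([0.741000] and [0.789600]): 1 − (1 − 0.741000)(1 − 0.789600) = 0.9455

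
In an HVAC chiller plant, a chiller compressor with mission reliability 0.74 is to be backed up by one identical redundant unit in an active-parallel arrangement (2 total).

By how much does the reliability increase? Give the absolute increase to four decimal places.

R_before = 0.74
R_after = 1 − (1 − 0.74)^2 = 0.9324
ΔR = 0.9324 − 0.74 = 0.1924

0.1924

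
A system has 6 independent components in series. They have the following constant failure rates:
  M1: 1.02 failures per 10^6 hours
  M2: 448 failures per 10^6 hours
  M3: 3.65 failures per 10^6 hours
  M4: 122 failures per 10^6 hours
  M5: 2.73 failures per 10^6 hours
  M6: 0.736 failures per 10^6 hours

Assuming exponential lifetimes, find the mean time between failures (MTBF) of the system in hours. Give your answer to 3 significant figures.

1730

Series of exponential components: λ_sys = Σ λ_i
λ_sys = 0.00000102 + 0.000448 + 0.00000365 + 0.000122 + 0.00000273 + 0.000000736 = 5.7814e-04 /h
MTBF = 1 / λ_sys = 1730 h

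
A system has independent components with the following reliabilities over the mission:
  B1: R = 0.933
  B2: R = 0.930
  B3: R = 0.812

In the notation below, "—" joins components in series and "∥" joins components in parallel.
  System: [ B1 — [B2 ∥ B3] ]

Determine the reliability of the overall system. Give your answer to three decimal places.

Parallel (B2 and B3): 1 − (1 − 0.93000)(1 − 0.81200) = 0.98684
Series (B1 and [0.98684]): 0.93300 × 0.98684 = 0.921

0.921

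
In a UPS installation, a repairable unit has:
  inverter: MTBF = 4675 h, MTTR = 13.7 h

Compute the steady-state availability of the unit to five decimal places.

A(inverter) = MTBF/(MTBF+MTTR) = 4675/(4675+13.7) = 0.99708

0.99708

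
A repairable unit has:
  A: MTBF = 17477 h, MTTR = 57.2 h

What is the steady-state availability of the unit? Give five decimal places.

0.99674

A(A) = MTBF/(MTBF+MTTR) = 17477/(17477+57.2) = 0.99674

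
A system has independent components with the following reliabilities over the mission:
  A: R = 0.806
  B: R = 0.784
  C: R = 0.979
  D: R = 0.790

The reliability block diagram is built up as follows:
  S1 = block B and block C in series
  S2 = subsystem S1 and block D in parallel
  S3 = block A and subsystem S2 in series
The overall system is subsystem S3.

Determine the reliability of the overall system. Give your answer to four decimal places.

0.7667

Series (B and C): 0.784000 × 0.979000 = 0.767536
Parallel ([0.767536] and D): 1 − (1 − 0.767536)(1 − 0.790000) = 0.951183
Series (A and [0.951183]): 0.806000 × 0.951183 = 0.7667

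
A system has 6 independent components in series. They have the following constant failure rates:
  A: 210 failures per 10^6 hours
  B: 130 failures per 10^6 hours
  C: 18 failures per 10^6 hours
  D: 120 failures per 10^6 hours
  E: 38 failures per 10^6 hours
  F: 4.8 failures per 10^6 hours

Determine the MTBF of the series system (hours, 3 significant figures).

Series of exponential components: λ_sys = Σ λ_i
λ_sys = 0.00021 + 0.00013 + 0.000018 + 0.00012 + 0.000038 + 0.0000048 = 5.2080e-04 /h
MTBF = 1 / λ_sys = 1920 h

1920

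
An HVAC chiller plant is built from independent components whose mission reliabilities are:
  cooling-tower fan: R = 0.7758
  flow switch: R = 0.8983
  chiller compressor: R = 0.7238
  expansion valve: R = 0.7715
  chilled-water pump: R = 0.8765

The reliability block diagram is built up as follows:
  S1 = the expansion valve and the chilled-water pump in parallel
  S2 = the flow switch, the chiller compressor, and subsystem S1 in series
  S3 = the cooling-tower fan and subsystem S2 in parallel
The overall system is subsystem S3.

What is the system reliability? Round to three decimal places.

0.917

Parallel (expansion valve and chilled-water pump): 1 − (1 − 0.77150)(1 − 0.87650) = 0.97178
Series (flow switch, chiller compressor, and [0.97178]): 0.89830 × 0.72380 × 0.97178 = 0.63184
Parallel (cooling-tower fan and [0.63184]): 1 − (1 − 0.77580)(1 − 0.63184) = 0.917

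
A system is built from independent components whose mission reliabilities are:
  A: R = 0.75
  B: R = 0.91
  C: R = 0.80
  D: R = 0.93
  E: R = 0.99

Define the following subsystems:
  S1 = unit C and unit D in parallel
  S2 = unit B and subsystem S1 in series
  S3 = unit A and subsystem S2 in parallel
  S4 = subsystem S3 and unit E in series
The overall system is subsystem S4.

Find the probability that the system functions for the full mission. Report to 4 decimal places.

Parallel (C and D): 1 − (1 − 0.800000)(1 − 0.930000) = 0.986000
Series (B and [0.986000]): 0.910000 × 0.986000 = 0.897260
Parallel (A and [0.897260]): 1 − (1 − 0.750000)(1 − 0.897260) = 0.974315
Series ([0.974315] and E): 0.974315 × 0.990000 = 0.9646

0.9646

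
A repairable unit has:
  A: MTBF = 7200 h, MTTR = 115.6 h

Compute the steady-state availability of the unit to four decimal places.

0.9842

A(A) = MTBF/(MTBF+MTTR) = 7200/(7200+115.6) = 0.9842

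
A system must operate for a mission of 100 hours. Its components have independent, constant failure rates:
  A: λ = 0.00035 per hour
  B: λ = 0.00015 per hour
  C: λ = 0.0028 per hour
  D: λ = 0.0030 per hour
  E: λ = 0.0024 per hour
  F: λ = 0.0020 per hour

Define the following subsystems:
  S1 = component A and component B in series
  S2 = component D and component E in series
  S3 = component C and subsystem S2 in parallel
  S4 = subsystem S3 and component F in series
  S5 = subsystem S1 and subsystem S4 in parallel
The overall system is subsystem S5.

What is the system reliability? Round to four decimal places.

R(A) = exp(−0.00035 × 100) = 0.965605
R(B) = exp(−0.00015 × 100) = 0.985112
R(C) = exp(−0.0028 × 100) = 0.755784
R(D) = exp(−0.0030 × 100) = 0.740818
R(E) = exp(−0.0024 × 100) = 0.786628
R(F) = exp(−0.0020 × 100) = 0.818731
Series (A and B): 0.965605 × 0.985112 = 0.951229
Series (D and E): 0.740818 × 0.786628 = 0.582748
Parallel (C and [0.582748]): 1 − (1 − 0.755784)(1 − 0.582748) = 0.898100
Series ([0.898100] and F): 0.898100 × 0.818731 = 0.735302
Parallel ([0.951229] and [0.735302]): 1 − (1 − 0.951229)(1 − 0.735302) = 0.9871

0.9871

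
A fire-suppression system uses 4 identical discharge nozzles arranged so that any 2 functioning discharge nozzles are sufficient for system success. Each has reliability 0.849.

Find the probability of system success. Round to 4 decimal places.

R = Σ_{i=2}^{4} C(4,i) p^i (1−p)^{4−i} with p = 0.849
C(4,2)·0.849^2·0.151^2 = 0.098610
C(4,3)·0.849^3·0.151^1 = 0.369624
C(4,4)·0.849^4·0.151^0 = 0.519554
Sum = 0.9878

0.9878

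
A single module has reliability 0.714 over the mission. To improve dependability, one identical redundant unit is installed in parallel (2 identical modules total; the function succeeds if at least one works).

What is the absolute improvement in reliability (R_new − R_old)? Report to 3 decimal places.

R_before = 0.714
R_after = 1 − (1 − 0.714)^2 = 0.918
ΔR = 0.918 − 0.714 = 0.204

0.204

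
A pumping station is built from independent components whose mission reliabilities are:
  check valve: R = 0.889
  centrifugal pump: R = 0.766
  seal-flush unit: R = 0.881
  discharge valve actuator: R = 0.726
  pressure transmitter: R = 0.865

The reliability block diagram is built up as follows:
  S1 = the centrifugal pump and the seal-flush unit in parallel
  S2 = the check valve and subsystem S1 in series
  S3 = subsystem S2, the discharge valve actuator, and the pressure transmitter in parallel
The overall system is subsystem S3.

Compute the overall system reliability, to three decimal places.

0.995

Parallel (centrifugal pump and seal-flush unit): 1 − (1 − 0.76600)(1 − 0.88100) = 0.97215
Series (check valve and [0.97215]): 0.88900 × 0.97215 = 0.86424
Parallel ([0.86424], discharge valve actuator, and pressure transmitter): 1 − (1 − 0.86424)(1 − 0.72600)(1 − 0.86500) = 0.995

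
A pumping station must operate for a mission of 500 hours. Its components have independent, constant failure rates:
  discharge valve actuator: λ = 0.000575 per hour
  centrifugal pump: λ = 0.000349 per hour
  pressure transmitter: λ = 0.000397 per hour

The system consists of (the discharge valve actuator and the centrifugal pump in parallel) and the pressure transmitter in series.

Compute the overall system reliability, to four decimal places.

0.7872

R(discharge valve actuator) = exp(−0.000575 × 500) = 0.750137
R(centrifugal pump) = exp(−0.000349 × 500) = 0.839877
R(pressure transmitter) = exp(−0.000397 × 500) = 0.819960
Parallel (discharge valve actuator and centrifugal pump): 1 − (1 − 0.750137)(1 − 0.839877) = 0.959991
Series ([0.959991] and pressure transmitter): 0.959991 × 0.819960 = 0.7872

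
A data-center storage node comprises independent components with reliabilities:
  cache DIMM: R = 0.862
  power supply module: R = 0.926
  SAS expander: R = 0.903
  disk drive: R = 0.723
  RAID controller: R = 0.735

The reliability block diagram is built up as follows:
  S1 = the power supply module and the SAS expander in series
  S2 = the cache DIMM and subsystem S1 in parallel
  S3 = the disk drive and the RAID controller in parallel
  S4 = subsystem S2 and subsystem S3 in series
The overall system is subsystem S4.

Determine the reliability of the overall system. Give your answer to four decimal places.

Series (power supply module and SAS expander): 0.926000 × 0.903000 = 0.836178
Parallel (cache DIMM and [0.836178]): 1 − (1 − 0.862000)(1 − 0.836178) = 0.977393
Parallel (disk drive and RAID controller): 1 − (1 − 0.723000)(1 − 0.735000) = 0.926595
Series ([0.977393] and [0.926595]): 0.977393 × 0.926595 = 0.9056

0.9056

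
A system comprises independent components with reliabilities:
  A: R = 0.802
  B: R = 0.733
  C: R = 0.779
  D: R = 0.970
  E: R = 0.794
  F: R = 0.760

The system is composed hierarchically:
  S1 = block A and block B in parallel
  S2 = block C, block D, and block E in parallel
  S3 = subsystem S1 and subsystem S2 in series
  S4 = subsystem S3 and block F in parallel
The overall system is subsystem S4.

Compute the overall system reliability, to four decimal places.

0.9870

Parallel (A and B): 1 − (1 − 0.802000)(1 − 0.733000) = 0.947134
Parallel (C, D, and E): 1 − (1 − 0.779000)(1 − 0.970000)(1 − 0.794000) = 0.998634
Series ([0.947134] and [0.998634]): 0.947134 × 0.998634 = 0.945840
Parallel ([0.945840] and F): 1 − (1 − 0.945840)(1 − 0.760000) = 0.9870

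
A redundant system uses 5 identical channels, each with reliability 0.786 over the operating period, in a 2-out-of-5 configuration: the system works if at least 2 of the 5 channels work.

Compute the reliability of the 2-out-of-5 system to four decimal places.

R = Σ_{i=2}^{5} C(5,i) p^i (1−p)^{5−i} with p = 0.786
C(5,2)·0.786^2·0.214^3 = 0.060546
C(5,3)·0.786^3·0.214^2 = 0.222380
C(5,4)·0.786^4·0.214^1 = 0.408389
C(5,5)·0.786^5·0.214^0 = 0.299994
Sum = 0.9913

0.9913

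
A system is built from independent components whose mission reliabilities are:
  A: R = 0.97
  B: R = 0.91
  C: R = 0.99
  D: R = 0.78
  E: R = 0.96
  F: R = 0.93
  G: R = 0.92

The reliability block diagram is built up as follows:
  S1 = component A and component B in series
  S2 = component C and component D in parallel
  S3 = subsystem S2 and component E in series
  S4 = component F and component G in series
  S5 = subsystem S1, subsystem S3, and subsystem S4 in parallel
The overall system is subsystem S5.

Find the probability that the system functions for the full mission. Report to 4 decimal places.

Series (A and B): 0.970000 × 0.910000 = 0.882700
Parallel (C and D): 1 − (1 − 0.990000)(1 − 0.780000) = 0.997800
Series ([0.997800] and E): 0.997800 × 0.960000 = 0.957888
Series (F and G): 0.930000 × 0.920000 = 0.855600
Parallel ([0.882700], [0.957888], and [0.855600]): 1 − (1 − 0.882700)(1 − 0.957888)(1 − 0.855600) = 0.9993

0.9993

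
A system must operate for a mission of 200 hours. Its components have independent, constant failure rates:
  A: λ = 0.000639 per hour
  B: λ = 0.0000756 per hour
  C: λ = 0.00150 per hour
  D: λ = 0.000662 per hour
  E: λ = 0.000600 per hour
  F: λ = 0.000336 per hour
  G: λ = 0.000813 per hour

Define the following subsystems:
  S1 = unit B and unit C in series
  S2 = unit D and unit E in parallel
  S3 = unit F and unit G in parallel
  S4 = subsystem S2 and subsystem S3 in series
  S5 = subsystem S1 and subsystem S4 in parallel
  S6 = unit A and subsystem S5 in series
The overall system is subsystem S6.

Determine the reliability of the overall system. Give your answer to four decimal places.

R(A) = exp(−0.000639 × 200) = 0.880029
R(B) = exp(−0.0000756 × 200) = 0.984994
R(C) = exp(−0.00150 × 200) = 0.740818
R(D) = exp(−0.000662 × 200) = 0.875991
R(E) = exp(−0.000600 × 200) = 0.886920
R(F) = exp(−0.000336 × 200) = 0.935008
R(G) = exp(−0.000813 × 200) = 0.849931
Series (B and C): 0.984994 × 0.740818 = 0.729701
Parallel (D and E): 1 − (1 − 0.875991)(1 − 0.886920) = 0.985977
Parallel (F and G): 1 − (1 − 0.935008)(1 − 0.849931) = 0.990247
Series ([0.985977] and [0.990247]): 0.985977 × 0.990247 = 0.976361
Parallel ([0.729701] and [0.976361]): 1 − (1 − 0.729701)(1 − 0.976361) = 0.993610
Series (A and [0.993610]): 0.880029 × 0.993610 = 0.8744

0.8744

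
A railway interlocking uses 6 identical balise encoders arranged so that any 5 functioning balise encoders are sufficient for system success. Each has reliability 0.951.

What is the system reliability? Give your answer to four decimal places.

R = Σ_{i=5}^{6} C(6,i) p^i (1−p)^{6−i} with p = 0.951
C(6,5)·0.951^5·0.049^1 = 0.228691
C(6,6)·0.951^6·0.049^0 = 0.739747
Sum = 0.9684

0.9684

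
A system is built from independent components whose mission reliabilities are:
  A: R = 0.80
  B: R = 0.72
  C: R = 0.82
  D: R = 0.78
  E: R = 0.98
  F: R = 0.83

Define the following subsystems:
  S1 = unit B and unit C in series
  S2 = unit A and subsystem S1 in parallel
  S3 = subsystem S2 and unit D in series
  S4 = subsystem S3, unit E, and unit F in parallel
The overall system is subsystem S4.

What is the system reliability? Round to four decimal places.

0.9990

Series (B and C): 0.720000 × 0.820000 = 0.590400
Parallel (A and [0.590400]): 1 − (1 − 0.800000)(1 − 0.590400) = 0.918080
Series ([0.918080] and D): 0.918080 × 0.780000 = 0.716102
Parallel ([0.716102], E, and F): 1 − (1 − 0.716102)(1 − 0.980000)(1 − 0.830000) = 0.9990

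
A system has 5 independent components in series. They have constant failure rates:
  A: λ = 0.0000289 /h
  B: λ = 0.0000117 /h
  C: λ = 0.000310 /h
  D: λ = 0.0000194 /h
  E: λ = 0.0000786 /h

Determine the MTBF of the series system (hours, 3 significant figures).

Series of exponential components: λ_sys = Σ λ_i
λ_sys = 0.0000289 + 0.0000117 + 0.000310 + 0.0000194 + 0.0000786 = 4.4860e-04 /h
MTBF = 1 / λ_sys = 2230 h

2230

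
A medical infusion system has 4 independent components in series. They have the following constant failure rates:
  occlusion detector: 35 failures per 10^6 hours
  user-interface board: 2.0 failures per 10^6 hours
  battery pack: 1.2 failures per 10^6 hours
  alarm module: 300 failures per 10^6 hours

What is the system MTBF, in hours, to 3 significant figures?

Series of exponential components: λ_sys = Σ λ_i
λ_sys = 0.000035 + 0.0000020 + 0.0000012 + 0.00030 = 3.3820e-04 /h
MTBF = 1 / λ_sys = 2960 h

2960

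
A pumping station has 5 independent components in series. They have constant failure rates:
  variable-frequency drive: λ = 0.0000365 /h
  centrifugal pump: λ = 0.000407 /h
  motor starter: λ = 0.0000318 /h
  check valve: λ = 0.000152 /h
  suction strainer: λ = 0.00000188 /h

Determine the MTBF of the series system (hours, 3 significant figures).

1590

Series of exponential components: λ_sys = Σ λ_i
λ_sys = 0.0000365 + 0.000407 + 0.0000318 + 0.000152 + 0.00000188 = 6.2918e-04 /h
MTBF = 1 / λ_sys = 1590 h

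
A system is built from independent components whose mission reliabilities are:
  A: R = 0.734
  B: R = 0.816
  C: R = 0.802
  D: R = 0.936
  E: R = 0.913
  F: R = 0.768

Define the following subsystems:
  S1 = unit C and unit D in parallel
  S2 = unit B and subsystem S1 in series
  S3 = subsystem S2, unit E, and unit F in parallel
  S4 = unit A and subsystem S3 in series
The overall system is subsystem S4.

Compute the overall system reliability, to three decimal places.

Parallel (C and D): 1 − (1 − 0.80200)(1 − 0.93600) = 0.98733
Series (B and [0.98733]): 0.81600 × 0.98733 = 0.80566
Parallel ([0.80566], E, and F): 1 − (1 − 0.80566)(1 − 0.91300)(1 − 0.76800) = 0.99608
Series (A and [0.99608]): 0.73400 × 0.99608 = 0.731

0.731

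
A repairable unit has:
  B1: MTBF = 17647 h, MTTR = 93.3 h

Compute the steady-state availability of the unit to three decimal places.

0.995

A(B1) = MTBF/(MTBF+MTTR) = 17647/(17647+93.3) = 0.995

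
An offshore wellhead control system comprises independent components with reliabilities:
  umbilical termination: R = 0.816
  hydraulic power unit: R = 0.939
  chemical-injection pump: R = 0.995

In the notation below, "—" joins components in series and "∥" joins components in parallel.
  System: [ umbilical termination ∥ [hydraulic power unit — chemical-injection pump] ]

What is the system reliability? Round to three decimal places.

0.988

Series (hydraulic power unit and chemical-injection pump): 0.93900 × 0.99500 = 0.93431
Parallel (umbilical termination and [0.93431]): 1 − (1 − 0.81600)(1 − 0.93431) = 0.988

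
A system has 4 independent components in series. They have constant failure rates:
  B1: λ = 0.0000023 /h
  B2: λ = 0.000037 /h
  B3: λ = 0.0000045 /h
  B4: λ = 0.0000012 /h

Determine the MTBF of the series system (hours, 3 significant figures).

22200

Series of exponential components: λ_sys = Σ λ_i
λ_sys = 0.0000023 + 0.000037 + 0.0000045 + 0.0000012 = 4.5000e-05 /h
MTBF = 1 / λ_sys = 22200 h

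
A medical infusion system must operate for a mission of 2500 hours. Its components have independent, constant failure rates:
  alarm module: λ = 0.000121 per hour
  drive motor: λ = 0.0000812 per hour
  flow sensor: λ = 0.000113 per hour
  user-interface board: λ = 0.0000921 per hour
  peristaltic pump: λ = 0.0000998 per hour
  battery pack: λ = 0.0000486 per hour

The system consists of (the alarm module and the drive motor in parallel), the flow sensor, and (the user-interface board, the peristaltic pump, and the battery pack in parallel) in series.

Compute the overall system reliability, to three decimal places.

0.714

R(alarm module) = exp(−0.000121 × 2500) = 0.73897
R(drive motor) = exp(−0.0000812 × 2500) = 0.81628
R(flow sensor) = exp(−0.000113 × 2500) = 0.75390
R(user-interface board) = exp(−0.0000921 × 2500) = 0.79433
R(peristaltic pump) = exp(−0.0000998 × 2500) = 0.77919
R(battery pack) = exp(−0.0000486 × 2500) = 0.88559
Parallel (alarm module and drive motor): 1 − (1 − 0.73897)(1 − 0.81628) = 0.95204
Parallel (user-interface board, peristaltic pump, and battery pack): 1 − (1 − 0.79433)(1 − 0.77919)(1 − 0.88559) = 0.99480
Series ([0.95204], flow sensor, and [0.99480]): 0.95204 × 0.75390 × 0.99480 = 0.714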